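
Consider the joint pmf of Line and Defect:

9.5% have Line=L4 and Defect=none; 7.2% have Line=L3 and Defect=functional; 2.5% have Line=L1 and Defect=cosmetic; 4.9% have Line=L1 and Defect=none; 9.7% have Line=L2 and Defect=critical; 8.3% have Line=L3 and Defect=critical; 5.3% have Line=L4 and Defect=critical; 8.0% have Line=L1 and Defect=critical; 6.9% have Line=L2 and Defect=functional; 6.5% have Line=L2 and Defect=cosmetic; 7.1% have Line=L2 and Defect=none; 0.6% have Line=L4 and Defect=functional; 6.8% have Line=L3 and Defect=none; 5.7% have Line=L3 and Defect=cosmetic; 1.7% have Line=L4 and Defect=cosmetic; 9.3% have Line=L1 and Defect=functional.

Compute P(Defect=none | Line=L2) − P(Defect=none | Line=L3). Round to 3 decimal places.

P(Line=L2) = 0.071 + 0.065 + 0.069 + 0.097 = 0.302; P(Defect=none | Line=L2) = 0.071/0.302 = 0.2351.
P(Line=L3) = 0.068 + 0.057 + 0.072 + 0.083 = 0.280; P(Defect=none | Line=L3) = 0.068/0.280 = 0.2429.
Difference = -0.008.

-0.008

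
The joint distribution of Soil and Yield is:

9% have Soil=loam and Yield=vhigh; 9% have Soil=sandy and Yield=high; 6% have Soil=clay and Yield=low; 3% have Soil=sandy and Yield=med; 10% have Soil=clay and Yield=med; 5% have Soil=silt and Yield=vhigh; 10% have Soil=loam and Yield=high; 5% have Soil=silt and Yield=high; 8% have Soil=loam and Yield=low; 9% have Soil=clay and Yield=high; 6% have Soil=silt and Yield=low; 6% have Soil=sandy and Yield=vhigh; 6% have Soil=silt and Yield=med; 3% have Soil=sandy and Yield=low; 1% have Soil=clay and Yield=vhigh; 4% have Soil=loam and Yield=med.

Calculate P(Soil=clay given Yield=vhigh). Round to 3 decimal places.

0.048

P(Yield=vhigh) = 0.06 + 0.09 + 0.01 + 0.05 = 0.21.
P(Soil=clay | Yield=vhigh) = 0.01/0.21 = 0.048.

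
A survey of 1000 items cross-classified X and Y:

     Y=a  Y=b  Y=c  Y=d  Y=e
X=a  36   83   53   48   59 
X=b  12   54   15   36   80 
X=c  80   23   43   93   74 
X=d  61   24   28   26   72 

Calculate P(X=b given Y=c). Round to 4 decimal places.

0.1079

Total with Y=c: 53 + 15 + 43 + 28 = 139.
P(X=b | Y=c) = 15/139 = 0.1079.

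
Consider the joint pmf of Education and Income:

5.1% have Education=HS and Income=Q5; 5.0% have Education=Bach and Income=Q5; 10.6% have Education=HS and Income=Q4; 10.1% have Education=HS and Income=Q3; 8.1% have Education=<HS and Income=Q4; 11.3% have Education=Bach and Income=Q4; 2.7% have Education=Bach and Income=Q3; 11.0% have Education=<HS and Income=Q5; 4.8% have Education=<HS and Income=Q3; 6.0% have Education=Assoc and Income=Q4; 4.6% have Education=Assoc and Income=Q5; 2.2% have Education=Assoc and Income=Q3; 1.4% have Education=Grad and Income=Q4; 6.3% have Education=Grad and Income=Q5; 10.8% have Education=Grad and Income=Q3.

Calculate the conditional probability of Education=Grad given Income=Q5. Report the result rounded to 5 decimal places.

P(Income=Q5) = 0.110 + 0.051 + 0.046 + 0.050 + 0.063 = 0.320.
P(Education=Grad | Income=Q5) = 0.063/0.320 = 0.19688.

0.19688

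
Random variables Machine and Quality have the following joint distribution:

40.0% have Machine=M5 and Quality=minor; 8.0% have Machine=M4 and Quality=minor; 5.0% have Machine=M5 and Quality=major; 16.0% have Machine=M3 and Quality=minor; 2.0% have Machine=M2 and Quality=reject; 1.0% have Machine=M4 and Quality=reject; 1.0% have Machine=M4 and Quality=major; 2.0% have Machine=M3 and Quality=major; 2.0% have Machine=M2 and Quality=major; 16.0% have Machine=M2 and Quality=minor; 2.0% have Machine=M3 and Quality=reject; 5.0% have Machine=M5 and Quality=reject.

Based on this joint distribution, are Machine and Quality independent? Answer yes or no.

Every cell satisfies P(Machine,Quality) = P(Machine)·P(Quality). For instance P(Machine=M3) = 0.200, P(Quality=major) = 0.100, and 0.200×0.100 = 0.020 matches the joint entry. So Machine and Quality are independent.

yes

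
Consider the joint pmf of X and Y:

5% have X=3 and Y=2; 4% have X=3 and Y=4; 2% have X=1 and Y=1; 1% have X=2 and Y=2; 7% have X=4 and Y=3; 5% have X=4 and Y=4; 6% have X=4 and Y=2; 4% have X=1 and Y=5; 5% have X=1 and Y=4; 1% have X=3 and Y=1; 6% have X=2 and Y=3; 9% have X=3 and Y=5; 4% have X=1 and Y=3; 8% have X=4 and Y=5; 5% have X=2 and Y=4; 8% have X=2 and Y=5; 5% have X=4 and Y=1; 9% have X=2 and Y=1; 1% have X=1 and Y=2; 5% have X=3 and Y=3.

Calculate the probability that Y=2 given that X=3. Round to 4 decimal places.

P(X=3) = 0.01 + 0.05 + 0.05 + 0.04 + 0.09 = 0.24.
P(Y=2 | X=3) = 0.05/0.24 = 0.2083.

0.2083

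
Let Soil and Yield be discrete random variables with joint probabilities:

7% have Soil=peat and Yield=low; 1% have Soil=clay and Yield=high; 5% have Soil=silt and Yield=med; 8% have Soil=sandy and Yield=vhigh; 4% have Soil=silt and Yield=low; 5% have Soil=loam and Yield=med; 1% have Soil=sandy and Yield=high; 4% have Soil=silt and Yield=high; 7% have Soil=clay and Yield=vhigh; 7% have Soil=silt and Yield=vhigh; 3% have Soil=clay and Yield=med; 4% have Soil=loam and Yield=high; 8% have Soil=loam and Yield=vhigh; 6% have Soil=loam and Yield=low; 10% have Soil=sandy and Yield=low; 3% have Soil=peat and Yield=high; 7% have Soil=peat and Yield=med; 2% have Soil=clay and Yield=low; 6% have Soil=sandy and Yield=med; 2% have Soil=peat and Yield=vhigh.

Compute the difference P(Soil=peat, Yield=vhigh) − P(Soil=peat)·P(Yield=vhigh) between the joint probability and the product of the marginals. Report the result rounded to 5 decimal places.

-0.04080

P(Soil=peat) = 0.07 + 0.07 + 0.03 + 0.02 = 0.19.
P(Yield=vhigh) = 0.08 + 0.08 + 0.07 + 0.07 + 0.02 = 0.32.
P(Soil=peat, Yield=vhigh) − P(Soil=peat)P(Yield=vhigh) = 0.02 − 0.19×0.32 = -0.04080.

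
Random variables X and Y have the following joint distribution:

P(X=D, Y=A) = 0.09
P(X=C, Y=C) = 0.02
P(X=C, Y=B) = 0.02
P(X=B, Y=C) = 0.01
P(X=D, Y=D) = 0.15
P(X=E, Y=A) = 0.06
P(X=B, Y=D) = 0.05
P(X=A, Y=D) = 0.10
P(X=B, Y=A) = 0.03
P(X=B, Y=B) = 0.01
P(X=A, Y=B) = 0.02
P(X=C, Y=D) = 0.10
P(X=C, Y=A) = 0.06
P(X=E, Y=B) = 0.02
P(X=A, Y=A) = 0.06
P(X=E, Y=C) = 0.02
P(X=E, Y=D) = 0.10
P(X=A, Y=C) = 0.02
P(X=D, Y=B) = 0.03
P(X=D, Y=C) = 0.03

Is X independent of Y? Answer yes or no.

yes

Every cell satisfies P(X,Y) = P(X)·P(Y). For instance P(X=A) = 0.20, P(Y=B) = 0.10, and 0.20×0.10 = 0.02 matches the joint entry. So X and Y are independent.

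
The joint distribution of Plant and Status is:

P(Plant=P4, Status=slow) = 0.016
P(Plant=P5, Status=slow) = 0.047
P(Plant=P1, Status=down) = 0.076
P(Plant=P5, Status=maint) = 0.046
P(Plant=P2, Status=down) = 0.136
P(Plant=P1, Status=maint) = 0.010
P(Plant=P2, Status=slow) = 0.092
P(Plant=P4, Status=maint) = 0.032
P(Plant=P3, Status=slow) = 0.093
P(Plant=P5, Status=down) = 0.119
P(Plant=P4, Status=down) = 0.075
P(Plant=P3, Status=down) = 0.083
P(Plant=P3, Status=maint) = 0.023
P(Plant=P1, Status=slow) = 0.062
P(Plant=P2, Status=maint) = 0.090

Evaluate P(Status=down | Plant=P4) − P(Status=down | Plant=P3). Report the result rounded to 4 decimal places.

P(Plant=P4) = 0.016 + 0.075 + 0.032 = 0.123; P(Status=down | Plant=P4) = 0.075/0.123 = 0.60976.
P(Plant=P3) = 0.093 + 0.083 + 0.023 = 0.199; P(Status=down | Plant=P3) = 0.083/0.199 = 0.41709.
Difference = 0.1927.

0.1927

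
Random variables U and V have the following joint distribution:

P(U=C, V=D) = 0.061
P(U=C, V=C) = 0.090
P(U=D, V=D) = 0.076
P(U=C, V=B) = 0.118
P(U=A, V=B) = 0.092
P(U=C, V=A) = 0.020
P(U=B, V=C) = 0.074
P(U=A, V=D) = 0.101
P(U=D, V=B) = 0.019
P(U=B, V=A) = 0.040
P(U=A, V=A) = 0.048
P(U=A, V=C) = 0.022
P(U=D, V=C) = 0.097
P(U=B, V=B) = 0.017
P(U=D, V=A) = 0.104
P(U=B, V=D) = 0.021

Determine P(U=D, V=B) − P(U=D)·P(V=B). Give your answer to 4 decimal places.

P(U=D) = 0.104 + 0.019 + 0.097 + 0.076 = 0.296.
P(V=B) = 0.092 + 0.017 + 0.118 + 0.019 = 0.246.
P(U=D, V=B) − P(U=D)P(V=B) = 0.019 − 0.296×0.246 = -0.0538.

-0.0538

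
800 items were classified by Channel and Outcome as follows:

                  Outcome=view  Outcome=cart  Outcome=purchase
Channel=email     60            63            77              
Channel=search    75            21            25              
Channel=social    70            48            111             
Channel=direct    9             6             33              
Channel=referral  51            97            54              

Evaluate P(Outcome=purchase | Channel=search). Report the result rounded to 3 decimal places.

Total with Channel=search: 75 + 21 + 25 = 121.
P(Outcome=purchase | Channel=search) = 25/121 = 0.207.

0.207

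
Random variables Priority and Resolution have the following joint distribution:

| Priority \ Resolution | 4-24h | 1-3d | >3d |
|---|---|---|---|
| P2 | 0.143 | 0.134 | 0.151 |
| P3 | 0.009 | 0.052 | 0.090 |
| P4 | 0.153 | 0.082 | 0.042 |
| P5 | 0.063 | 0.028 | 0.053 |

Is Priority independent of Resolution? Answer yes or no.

P(Priority=P4) = 0.277 and P(Resolution=>3d) = 0.336, so their product is 0.09307, but P(Priority=P4, Resolution=>3d) = 0.042. Since these differ, Priority and Resolution are not independent.

no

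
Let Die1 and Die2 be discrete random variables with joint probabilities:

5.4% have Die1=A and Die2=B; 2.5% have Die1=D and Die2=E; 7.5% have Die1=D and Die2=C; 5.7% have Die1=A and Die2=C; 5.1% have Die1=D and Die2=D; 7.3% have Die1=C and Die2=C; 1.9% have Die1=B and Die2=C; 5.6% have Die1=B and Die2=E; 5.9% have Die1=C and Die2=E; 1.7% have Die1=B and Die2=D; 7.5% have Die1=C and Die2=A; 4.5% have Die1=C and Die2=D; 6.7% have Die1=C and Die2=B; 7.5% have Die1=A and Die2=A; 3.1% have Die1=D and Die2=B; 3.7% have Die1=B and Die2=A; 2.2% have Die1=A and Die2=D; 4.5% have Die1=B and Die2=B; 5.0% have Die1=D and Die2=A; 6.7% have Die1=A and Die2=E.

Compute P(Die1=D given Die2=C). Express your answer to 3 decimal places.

0.335

P(Die2=C) = 0.057 + 0.019 + 0.073 + 0.075 = 0.224.
P(Die1=D | Die2=C) = 0.075/0.224 = 0.335.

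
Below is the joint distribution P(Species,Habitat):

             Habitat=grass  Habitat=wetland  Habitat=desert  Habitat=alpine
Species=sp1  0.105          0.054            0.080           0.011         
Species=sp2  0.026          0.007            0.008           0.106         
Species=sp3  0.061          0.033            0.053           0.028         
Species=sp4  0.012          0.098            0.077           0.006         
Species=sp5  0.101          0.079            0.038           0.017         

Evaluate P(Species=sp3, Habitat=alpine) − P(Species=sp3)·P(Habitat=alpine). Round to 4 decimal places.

P(Species=sp3) = 0.061 + 0.033 + 0.053 + 0.028 = 0.175.
P(Habitat=alpine) = 0.011 + 0.106 + 0.028 + 0.006 + 0.017 = 0.168.
P(Species=sp3, Habitat=alpine) − P(Species=sp3)P(Habitat=alpine) = 0.028 − 0.175×0.168 = -0.0014.

-0.0014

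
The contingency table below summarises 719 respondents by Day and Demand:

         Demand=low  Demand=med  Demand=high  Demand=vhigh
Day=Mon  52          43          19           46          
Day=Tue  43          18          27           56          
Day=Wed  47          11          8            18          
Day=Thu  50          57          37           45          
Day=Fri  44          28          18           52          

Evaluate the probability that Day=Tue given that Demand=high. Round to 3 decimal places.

Total with Demand=high: 19 + 27 + 8 + 37 + 18 = 109.
P(Day=Tue | Demand=high) = 27/109 = 0.248.

0.248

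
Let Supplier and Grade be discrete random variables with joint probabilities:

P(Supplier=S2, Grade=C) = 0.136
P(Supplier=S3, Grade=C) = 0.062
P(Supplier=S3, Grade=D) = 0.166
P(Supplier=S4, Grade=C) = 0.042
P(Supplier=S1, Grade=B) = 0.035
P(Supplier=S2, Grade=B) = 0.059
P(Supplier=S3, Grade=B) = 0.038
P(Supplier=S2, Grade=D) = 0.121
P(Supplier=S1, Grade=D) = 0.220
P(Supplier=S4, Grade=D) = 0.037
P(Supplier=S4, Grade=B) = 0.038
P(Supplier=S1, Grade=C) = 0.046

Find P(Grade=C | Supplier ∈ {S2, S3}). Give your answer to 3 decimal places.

0.340

P(Supplier=S2) = 0.059 + 0.136 + 0.121 = 0.316.
P(Supplier=S3) = 0.038 + 0.062 + 0.166 = 0.266.
P(Supplier ∈ {S2, S3}) = 0.316 + 0.266 = 0.582; P(Grade=C, Supplier ∈ {S2, S3}) = 0.136 + 0.062 = 0.198.
P(Grade=C | Supplier ∈ {S2, S3}) = 0.198/0.582 = 0.340.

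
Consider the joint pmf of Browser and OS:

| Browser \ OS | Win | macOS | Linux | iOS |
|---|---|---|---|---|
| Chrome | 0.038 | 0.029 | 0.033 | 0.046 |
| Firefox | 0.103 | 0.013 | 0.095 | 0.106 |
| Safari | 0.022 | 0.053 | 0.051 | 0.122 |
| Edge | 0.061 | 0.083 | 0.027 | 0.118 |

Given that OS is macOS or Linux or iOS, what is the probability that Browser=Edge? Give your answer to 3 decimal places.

P(OS=macOS) = 0.029 + 0.013 + 0.053 + 0.083 = 0.178.
P(OS=Linux) = 0.033 + 0.095 + 0.051 + 0.027 = 0.206.
P(OS=iOS) = 0.046 + 0.106 + 0.122 + 0.118 = 0.392.
P(OS ∈ {macOS, Linux, iOS}) = 0.178 + 0.206 + 0.392 = 0.776; P(Browser=Edge, OS ∈ {macOS, Linux, iOS}) = 0.083 + 0.027 + 0.118 = 0.228.
P(Browser=Edge | OS ∈ {macOS, Linux, iOS}) = 0.228/0.776 = 0.294.

0.294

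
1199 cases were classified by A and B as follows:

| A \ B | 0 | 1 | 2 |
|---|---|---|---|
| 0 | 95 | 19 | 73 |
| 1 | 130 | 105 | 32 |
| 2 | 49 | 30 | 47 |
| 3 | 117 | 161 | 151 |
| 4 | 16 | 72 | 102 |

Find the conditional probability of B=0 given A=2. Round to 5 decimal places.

0.38889

Total with A=2: 49 + 30 + 47 = 126.
P(B=0 | A=2) = 49/126 = 0.38889.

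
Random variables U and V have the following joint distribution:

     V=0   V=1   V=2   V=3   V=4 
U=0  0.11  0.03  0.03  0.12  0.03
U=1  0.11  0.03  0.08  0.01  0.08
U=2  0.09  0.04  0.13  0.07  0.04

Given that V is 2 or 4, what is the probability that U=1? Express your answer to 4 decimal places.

0.4103

P(V=2) = 0.03 + 0.08 + 0.13 = 0.24.
P(V=4) = 0.03 + 0.08 + 0.04 = 0.15.
P(V ∈ {2, 4}) = 0.24 + 0.15 = 0.39; P(U=1, V ∈ {2, 4}) = 0.08 + 0.08 = 0.16.
P(U=1 | V ∈ {2, 4}) = 0.16/0.39 = 0.4103.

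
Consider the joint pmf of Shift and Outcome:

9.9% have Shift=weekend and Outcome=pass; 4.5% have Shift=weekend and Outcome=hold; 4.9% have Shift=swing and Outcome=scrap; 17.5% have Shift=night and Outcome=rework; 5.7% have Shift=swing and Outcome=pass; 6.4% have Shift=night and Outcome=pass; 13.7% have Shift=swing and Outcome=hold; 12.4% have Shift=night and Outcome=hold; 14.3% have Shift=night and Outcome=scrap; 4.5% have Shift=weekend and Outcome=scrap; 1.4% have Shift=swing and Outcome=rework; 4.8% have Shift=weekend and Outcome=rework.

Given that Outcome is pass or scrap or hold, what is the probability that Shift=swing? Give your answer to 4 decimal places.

0.3185

P(Outcome=pass) = 0.057 + 0.064 + 0.099 = 0.220.
P(Outcome=scrap) = 0.049 + 0.143 + 0.045 = 0.237.
P(Outcome=hold) = 0.137 + 0.124 + 0.045 = 0.306.
P(Outcome ∈ {pass, scrap, hold}) = 0.220 + 0.237 + 0.306 = 0.763; P(Shift=swing, Outcome ∈ {pass, scrap, hold}) = 0.057 + 0.049 + 0.137 = 0.243.
P(Shift=swing | Outcome ∈ {pass, scrap, hold}) = 0.243/0.763 = 0.3185.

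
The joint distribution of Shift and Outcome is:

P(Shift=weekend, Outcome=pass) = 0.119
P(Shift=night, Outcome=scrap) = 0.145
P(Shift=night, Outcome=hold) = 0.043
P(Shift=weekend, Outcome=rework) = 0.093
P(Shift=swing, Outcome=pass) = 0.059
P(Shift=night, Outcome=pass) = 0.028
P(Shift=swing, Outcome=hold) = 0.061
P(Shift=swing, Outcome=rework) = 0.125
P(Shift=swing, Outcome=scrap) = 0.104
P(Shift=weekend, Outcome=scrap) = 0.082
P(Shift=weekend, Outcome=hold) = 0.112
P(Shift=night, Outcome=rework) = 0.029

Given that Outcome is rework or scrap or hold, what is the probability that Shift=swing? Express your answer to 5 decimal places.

0.36524

P(Outcome=rework) = 0.125 + 0.029 + 0.093 = 0.247.
P(Outcome=scrap) = 0.104 + 0.145 + 0.082 = 0.331.
P(Outcome=hold) = 0.061 + 0.043 + 0.112 = 0.216.
P(Outcome ∈ {rework, scrap, hold}) = 0.247 + 0.331 + 0.216 = 0.794; P(Shift=swing, Outcome ∈ {rework, scrap, hold}) = 0.125 + 0.104 + 0.061 = 0.290.
P(Shift=swing | Outcome ∈ {rework, scrap, hold}) = 0.290/0.794 = 0.36524.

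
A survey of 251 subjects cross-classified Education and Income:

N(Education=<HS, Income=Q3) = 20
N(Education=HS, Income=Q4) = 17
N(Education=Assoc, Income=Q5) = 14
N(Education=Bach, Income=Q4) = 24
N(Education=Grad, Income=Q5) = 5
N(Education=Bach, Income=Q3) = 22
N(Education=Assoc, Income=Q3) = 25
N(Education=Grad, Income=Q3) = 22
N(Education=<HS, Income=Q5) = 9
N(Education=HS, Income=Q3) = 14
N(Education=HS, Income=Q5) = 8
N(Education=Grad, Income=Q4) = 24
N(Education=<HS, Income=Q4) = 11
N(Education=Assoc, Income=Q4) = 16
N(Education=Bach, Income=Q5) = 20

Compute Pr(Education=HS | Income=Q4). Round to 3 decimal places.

0.185

Total with Income=Q4: 11 + 17 + 16 + 24 + 24 = 92.
P(Education=HS | Income=Q4) = 17/92 = 0.185.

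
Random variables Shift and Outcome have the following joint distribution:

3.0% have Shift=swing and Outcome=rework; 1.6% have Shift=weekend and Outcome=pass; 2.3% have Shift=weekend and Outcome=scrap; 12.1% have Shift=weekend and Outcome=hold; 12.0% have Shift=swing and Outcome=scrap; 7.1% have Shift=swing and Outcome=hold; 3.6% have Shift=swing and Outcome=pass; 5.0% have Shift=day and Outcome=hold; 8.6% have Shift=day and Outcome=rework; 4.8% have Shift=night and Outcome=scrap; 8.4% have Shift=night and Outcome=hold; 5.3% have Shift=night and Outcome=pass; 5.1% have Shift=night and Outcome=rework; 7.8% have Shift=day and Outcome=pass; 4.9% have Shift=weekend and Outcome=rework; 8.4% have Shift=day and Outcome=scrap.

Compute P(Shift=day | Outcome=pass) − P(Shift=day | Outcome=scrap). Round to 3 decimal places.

0.121

P(Outcome=pass) = 0.078 + 0.036 + 0.053 + 0.016 = 0.183; P(Shift=day | Outcome=pass) = 0.078/0.183 = 0.4262.
P(Outcome=scrap) = 0.084 + 0.120 + 0.048 + 0.023 = 0.275; P(Shift=day | Outcome=scrap) = 0.084/0.275 = 0.3055.
Difference = 0.121.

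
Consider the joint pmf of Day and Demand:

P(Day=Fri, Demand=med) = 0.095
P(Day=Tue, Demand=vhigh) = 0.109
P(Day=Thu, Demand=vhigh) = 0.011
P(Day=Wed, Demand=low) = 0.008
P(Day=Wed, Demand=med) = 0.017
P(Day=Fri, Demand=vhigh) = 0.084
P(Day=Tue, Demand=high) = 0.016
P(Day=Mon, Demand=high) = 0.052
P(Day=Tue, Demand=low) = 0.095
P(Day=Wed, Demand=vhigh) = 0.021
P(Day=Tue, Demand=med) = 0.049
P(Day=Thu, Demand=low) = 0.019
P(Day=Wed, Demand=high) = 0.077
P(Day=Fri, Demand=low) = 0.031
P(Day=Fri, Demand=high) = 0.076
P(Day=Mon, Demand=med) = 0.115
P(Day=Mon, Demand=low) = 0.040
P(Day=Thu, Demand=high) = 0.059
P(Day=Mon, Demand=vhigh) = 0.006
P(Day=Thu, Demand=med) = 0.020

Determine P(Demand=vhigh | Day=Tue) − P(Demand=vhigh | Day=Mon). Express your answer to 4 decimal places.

0.3770

P(Day=Tue) = 0.095 + 0.049 + 0.016 + 0.109 = 0.269; P(Demand=vhigh | Day=Tue) = 0.109/0.269 = 0.40520.
P(Day=Mon) = 0.040 + 0.115 + 0.052 + 0.006 = 0.213; P(Demand=vhigh | Day=Mon) = 0.006/0.213 = 0.02817.
Difference = 0.3770.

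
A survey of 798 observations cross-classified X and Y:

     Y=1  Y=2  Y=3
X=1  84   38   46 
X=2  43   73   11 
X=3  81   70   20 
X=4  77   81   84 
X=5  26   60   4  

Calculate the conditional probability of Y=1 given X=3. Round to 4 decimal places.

0.4737

Total with X=3: 81 + 70 + 20 = 171.
P(Y=1 | X=3) = 81/171 = 0.4737.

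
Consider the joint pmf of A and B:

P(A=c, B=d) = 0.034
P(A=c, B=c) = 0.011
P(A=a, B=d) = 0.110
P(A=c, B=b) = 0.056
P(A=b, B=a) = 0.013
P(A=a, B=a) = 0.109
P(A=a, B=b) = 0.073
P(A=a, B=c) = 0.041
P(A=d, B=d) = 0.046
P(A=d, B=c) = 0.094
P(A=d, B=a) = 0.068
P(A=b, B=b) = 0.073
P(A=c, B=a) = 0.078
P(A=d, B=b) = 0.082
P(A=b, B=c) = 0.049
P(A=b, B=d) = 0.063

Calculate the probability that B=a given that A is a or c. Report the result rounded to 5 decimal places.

P(A=a) = 0.109 + 0.073 + 0.041 + 0.110 = 0.333.
P(A=c) = 0.078 + 0.056 + 0.011 + 0.034 = 0.179.
P(A ∈ {a, c}) = 0.333 + 0.179 = 0.512; P(B=a, A ∈ {a, c}) = 0.109 + 0.078 = 0.187.
P(B=a | A ∈ {a, c}) = 0.187/0.512 = 0.36523.

0.36523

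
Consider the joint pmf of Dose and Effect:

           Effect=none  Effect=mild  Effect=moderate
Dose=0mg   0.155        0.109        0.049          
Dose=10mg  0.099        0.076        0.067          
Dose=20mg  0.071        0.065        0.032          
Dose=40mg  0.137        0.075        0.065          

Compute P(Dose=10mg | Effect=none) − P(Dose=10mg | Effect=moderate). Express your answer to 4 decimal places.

P(Effect=none) = 0.155 + 0.099 + 0.071 + 0.137 = 0.462; P(Dose=10mg | Effect=none) = 0.099/0.462 = 0.21429.
P(Effect=moderate) = 0.049 + 0.067 + 0.032 + 0.065 = 0.213; P(Dose=10mg | Effect=moderate) = 0.067/0.213 = 0.31455.
Difference = -0.1003.

-0.1003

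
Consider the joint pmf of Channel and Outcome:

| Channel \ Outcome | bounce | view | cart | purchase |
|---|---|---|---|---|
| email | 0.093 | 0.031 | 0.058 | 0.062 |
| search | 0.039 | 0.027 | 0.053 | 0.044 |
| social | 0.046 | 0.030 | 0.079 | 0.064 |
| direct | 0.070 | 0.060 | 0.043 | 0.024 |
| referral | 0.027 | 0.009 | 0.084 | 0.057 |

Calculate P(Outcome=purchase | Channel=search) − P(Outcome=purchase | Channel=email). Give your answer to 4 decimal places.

P(Channel=search) = 0.039 + 0.027 + 0.053 + 0.044 = 0.163; P(Outcome=purchase | Channel=search) = 0.044/0.163 = 0.26994.
P(Channel=email) = 0.093 + 0.031 + 0.058 + 0.062 = 0.244; P(Outcome=purchase | Channel=email) = 0.062/0.244 = 0.25410.
Difference = 0.0158.

0.0158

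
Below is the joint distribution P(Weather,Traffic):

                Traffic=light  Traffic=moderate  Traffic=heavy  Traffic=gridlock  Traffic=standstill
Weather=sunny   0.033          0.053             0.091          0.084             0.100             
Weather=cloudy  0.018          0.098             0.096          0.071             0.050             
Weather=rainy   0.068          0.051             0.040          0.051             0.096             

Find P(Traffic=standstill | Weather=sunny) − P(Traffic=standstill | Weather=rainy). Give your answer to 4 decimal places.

P(Weather=sunny) = 0.033 + 0.053 + 0.091 + 0.084 + 0.100 = 0.361; P(Traffic=standstill | Weather=sunny) = 0.100/0.361 = 0.27701.
P(Weather=rainy) = 0.068 + 0.051 + 0.040 + 0.051 + 0.096 = 0.306; P(Traffic=standstill | Weather=rainy) = 0.096/0.306 = 0.31373.
Difference = -0.0367.

-0.0367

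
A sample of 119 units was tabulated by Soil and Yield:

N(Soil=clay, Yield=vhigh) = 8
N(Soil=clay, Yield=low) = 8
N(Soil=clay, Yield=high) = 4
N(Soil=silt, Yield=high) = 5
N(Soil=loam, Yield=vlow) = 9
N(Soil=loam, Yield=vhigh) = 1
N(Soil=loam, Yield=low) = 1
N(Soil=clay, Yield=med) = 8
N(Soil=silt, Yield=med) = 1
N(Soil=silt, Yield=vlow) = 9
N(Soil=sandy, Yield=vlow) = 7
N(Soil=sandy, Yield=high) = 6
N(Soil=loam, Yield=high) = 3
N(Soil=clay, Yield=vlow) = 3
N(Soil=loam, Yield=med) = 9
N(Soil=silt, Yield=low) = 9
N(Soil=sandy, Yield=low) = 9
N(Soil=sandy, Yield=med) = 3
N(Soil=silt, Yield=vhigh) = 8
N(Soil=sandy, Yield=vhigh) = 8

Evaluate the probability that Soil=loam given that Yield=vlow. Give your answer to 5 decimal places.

0.32143

Total with Yield=vlow: 7 + 9 + 3 + 9 = 28.
P(Soil=loam | Yield=vlow) = 9/28 = 0.32143.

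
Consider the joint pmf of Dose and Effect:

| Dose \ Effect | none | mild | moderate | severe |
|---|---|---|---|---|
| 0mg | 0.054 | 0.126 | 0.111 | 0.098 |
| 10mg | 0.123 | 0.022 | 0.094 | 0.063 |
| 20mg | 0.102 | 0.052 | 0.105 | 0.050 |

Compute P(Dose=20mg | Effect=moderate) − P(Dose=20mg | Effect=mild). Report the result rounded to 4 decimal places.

P(Effect=moderate) = 0.111 + 0.094 + 0.105 = 0.310; P(Dose=20mg | Effect=moderate) = 0.105/0.310 = 0.33871.
P(Effect=mild) = 0.126 + 0.022 + 0.052 = 0.200; P(Dose=20mg | Effect=mild) = 0.052/0.200 = 0.26000.
Difference = 0.0787.

0.0787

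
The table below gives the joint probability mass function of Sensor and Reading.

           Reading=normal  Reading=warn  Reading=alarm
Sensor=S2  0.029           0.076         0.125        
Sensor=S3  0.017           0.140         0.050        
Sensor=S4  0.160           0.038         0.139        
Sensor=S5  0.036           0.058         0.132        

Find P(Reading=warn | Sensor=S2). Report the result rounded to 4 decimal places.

P(Sensor=S2) = 0.029 + 0.076 + 0.125 = 0.230.
P(Reading=warn | Sensor=S2) = 0.076/0.230 = 0.3304.

0.3304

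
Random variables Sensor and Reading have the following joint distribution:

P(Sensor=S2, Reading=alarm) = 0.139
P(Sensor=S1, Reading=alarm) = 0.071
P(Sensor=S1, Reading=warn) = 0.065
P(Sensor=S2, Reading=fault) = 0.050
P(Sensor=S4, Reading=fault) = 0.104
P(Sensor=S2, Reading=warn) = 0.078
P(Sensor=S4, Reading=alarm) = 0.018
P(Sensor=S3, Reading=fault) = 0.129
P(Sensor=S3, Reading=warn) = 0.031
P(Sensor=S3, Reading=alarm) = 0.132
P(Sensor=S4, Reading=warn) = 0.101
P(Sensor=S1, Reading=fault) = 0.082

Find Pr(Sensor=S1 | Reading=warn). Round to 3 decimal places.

P(Reading=warn) = 0.065 + 0.078 + 0.031 + 0.101 = 0.275.
P(Sensor=S1 | Reading=warn) = 0.065/0.275 = 0.236.

0.236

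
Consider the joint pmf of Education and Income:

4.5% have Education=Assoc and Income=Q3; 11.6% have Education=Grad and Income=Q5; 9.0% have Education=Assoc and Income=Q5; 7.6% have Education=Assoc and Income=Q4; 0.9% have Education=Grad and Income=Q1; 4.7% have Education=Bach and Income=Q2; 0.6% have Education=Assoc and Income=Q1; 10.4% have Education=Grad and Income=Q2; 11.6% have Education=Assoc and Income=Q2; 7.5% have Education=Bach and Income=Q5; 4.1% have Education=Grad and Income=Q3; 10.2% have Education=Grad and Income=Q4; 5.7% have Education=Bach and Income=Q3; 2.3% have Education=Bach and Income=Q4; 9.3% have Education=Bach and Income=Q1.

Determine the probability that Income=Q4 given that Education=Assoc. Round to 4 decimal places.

P(Education=Assoc) = 0.006 + 0.116 + 0.045 + 0.076 + 0.090 = 0.333.
P(Income=Q4 | Education=Assoc) = 0.076/0.333 = 0.2282.

0.2282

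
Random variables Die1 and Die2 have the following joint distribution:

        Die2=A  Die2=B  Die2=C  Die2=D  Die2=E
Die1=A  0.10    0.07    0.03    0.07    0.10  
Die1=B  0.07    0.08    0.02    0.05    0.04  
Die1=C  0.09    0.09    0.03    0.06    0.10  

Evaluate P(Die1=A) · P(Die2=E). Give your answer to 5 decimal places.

P(Die1=A) = 0.10 + 0.07 + 0.03 + 0.07 + 0.10 = 0.37.
P(Die2=E) = 0.10 + 0.04 + 0.10 = 0.24.
Product: 0.37 × 0.24 = 0.08880.

0.08880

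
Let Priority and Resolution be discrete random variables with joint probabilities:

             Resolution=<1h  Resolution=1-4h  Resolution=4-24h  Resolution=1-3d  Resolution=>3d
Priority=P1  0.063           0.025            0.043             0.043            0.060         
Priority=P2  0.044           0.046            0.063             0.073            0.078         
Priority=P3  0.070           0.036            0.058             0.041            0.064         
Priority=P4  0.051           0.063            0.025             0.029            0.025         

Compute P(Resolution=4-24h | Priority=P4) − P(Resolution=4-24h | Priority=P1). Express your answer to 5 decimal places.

P(Priority=P4) = 0.051 + 0.063 + 0.025 + 0.029 + 0.025 = 0.193; P(Resolution=4-24h | Priority=P4) = 0.025/0.193 = 0.129534.
P(Priority=P1) = 0.063 + 0.025 + 0.043 + 0.043 + 0.060 = 0.234; P(Resolution=4-24h | Priority=P1) = 0.043/0.234 = 0.183761.
Difference = -0.05423.

-0.05423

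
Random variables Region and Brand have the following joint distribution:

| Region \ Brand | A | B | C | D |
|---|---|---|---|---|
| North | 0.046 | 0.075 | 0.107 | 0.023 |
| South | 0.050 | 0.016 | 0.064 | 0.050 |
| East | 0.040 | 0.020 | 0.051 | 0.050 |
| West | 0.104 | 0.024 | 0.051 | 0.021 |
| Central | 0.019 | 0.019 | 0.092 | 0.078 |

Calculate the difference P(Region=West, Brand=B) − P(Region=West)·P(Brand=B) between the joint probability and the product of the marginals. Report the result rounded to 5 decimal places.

P(Region=West) = 0.104 + 0.024 + 0.051 + 0.021 = 0.200.
P(Brand=B) = 0.075 + 0.016 + 0.020 + 0.024 + 0.019 = 0.154.
P(Region=West, Brand=B) − P(Region=West)P(Brand=B) = 0.024 − 0.200×0.154 = -0.00680.

-0.00680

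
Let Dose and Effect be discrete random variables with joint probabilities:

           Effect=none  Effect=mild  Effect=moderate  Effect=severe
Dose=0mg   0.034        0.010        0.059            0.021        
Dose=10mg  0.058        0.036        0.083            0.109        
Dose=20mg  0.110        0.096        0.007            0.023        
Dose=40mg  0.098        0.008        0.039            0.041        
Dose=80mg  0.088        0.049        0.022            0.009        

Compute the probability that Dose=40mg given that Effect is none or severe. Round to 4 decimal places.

P(Effect=none) = 0.034 + 0.058 + 0.110 + 0.098 + 0.088 = 0.388.
P(Effect=severe) = 0.021 + 0.109 + 0.023 + 0.041 + 0.009 = 0.203.
P(Effect ∈ {none, severe}) = 0.388 + 0.203 = 0.591; P(Dose=40mg, Effect ∈ {none, severe}) = 0.098 + 0.041 = 0.139.
P(Dose=40mg | Effect ∈ {none, severe}) = 0.139/0.591 = 0.2352.

0.2352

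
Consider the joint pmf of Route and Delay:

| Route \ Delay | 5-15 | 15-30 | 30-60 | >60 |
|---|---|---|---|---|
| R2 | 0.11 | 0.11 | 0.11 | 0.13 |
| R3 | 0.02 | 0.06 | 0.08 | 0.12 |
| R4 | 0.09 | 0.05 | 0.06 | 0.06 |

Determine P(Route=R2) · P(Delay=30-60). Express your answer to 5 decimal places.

P(Route=R2) = 0.11 + 0.11 + 0.11 + 0.13 = 0.46.
P(Delay=30-60) = 0.11 + 0.08 + 0.06 = 0.25.
Product: 0.46 × 0.25 = 0.11500.

0.11500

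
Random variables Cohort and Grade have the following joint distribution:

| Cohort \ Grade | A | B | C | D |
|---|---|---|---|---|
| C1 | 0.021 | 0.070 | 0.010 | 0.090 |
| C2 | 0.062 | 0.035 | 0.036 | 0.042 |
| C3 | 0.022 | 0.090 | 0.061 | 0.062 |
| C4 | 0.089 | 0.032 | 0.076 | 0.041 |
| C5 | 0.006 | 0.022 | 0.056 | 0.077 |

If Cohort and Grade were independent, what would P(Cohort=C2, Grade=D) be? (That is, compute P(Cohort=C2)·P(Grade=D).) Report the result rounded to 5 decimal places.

0.05460

P(Cohort=C2) = 0.062 + 0.035 + 0.036 + 0.042 = 0.175.
P(Grade=D) = 0.090 + 0.042 + 0.062 + 0.041 + 0.077 = 0.312.
Product: 0.175 × 0.312 = 0.05460.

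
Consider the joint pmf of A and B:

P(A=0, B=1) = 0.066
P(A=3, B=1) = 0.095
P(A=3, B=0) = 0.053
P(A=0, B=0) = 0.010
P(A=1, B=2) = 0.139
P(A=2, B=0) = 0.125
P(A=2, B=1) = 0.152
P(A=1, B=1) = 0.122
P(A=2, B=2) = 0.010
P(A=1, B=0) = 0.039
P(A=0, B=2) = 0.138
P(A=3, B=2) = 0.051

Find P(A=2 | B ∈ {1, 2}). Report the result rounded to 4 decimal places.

P(B=1) = 0.066 + 0.122 + 0.152 + 0.095 = 0.435.
P(B=2) = 0.138 + 0.139 + 0.010 + 0.051 = 0.338.
P(B ∈ {1, 2}) = 0.435 + 0.338 = 0.773; P(A=2, B ∈ {1, 2}) = 0.152 + 0.010 = 0.162.
P(A=2 | B ∈ {1, 2}) = 0.162/0.773 = 0.2096.

0.2096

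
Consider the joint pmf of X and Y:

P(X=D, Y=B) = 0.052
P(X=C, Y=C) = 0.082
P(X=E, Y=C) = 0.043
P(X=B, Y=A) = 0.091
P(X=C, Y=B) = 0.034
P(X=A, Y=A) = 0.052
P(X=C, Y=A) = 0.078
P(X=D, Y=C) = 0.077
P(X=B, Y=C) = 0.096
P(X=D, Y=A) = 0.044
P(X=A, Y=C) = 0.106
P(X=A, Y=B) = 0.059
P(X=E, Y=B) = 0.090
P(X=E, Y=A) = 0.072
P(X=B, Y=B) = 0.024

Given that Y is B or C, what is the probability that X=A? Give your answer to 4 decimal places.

P(Y=B) = 0.059 + 0.024 + 0.034 + 0.052 + 0.090 = 0.259.
P(Y=C) = 0.106 + 0.096 + 0.082 + 0.077 + 0.043 = 0.404.
P(Y ∈ {B, C}) = 0.259 + 0.404 = 0.663; P(X=A, Y ∈ {B, C}) = 0.059 + 0.106 = 0.165.
P(X=A | Y ∈ {B, C}) = 0.165/0.663 = 0.2489.

0.2489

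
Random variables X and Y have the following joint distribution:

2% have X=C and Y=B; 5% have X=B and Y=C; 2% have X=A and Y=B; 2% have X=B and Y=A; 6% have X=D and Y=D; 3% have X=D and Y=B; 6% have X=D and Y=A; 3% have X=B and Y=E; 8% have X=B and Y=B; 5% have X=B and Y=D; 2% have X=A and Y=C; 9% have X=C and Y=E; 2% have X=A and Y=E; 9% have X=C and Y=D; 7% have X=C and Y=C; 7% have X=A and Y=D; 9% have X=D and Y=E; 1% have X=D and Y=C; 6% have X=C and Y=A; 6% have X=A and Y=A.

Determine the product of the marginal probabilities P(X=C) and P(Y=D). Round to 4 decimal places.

0.0891

P(X=C) = 0.06 + 0.02 + 0.07 + 0.09 + 0.09 = 0.33.
P(Y=D) = 0.07 + 0.05 + 0.09 + 0.06 = 0.27.
Product: 0.33 × 0.27 = 0.0891.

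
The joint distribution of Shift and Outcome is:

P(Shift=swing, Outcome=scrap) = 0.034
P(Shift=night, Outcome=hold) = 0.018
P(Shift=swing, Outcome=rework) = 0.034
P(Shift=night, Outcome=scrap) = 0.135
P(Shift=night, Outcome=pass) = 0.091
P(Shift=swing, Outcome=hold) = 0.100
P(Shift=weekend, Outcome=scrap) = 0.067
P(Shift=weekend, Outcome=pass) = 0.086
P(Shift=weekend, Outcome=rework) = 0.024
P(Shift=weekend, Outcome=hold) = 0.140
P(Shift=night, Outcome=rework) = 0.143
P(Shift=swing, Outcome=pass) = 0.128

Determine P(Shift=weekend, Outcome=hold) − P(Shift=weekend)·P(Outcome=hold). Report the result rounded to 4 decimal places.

P(Shift=weekend) = 0.086 + 0.024 + 0.067 + 0.140 = 0.317.
P(Outcome=hold) = 0.100 + 0.018 + 0.140 = 0.258.
P(Shift=weekend, Outcome=hold) − P(Shift=weekend)P(Outcome=hold) = 0.140 − 0.317×0.258 = 0.0582.

0.0582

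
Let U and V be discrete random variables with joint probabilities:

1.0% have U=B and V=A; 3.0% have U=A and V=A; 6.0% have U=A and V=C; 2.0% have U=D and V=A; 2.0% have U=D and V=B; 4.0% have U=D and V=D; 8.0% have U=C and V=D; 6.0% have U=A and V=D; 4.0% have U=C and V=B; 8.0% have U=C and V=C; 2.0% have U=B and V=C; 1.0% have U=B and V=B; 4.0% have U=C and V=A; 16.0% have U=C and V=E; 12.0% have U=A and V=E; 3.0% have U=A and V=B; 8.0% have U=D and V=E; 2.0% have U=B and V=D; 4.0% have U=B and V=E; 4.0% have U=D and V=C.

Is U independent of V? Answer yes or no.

yes

Every cell satisfies P(U,V) = P(U)·P(V). For instance P(U=D) = 0.200, P(V=C) = 0.200, and 0.200×0.200 = 0.040 matches the joint entry. So U and V are independent.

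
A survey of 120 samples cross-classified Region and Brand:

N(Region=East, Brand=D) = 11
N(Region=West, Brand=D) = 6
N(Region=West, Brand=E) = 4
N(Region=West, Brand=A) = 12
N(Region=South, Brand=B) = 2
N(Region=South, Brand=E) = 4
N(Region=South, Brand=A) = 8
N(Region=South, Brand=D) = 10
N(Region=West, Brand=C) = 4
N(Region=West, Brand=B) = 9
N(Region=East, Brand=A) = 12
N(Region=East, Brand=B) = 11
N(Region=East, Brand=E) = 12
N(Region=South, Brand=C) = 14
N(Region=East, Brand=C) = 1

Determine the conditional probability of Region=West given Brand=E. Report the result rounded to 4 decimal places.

Total with Brand=E: 4 + 12 + 4 = 20.
P(Region=West | Brand=E) = 4/20 = 0.2000.

0.2000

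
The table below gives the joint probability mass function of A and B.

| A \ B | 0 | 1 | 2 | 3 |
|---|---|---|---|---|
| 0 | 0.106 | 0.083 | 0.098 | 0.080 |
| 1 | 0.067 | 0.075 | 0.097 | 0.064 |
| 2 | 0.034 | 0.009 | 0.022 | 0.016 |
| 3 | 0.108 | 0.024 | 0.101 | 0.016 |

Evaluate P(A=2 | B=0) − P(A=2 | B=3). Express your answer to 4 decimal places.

0.0170

P(B=0) = 0.106 + 0.067 + 0.034 + 0.108 = 0.315; P(A=2 | B=0) = 0.034/0.315 = 0.10794.
P(B=3) = 0.080 + 0.064 + 0.016 + 0.016 = 0.176; P(A=2 | B=3) = 0.016/0.176 = 0.09091.
Difference = 0.0170.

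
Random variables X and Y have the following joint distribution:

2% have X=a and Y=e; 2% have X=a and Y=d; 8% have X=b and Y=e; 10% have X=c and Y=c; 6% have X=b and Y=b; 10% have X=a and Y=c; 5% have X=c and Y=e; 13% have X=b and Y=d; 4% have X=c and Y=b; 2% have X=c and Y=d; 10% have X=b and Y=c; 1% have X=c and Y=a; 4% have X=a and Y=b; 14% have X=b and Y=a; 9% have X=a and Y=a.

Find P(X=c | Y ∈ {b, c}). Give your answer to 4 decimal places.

0.3182

P(Y=b) = 0.04 + 0.06 + 0.04 = 0.14.
P(Y=c) = 0.10 + 0.10 + 0.10 = 0.30.
P(Y ∈ {b, c}) = 0.14 + 0.30 = 0.44; P(X=c, Y ∈ {b, c}) = 0.04 + 0.10 = 0.14.
P(X=c | Y ∈ {b, c}) = 0.14/0.44 = 0.3182.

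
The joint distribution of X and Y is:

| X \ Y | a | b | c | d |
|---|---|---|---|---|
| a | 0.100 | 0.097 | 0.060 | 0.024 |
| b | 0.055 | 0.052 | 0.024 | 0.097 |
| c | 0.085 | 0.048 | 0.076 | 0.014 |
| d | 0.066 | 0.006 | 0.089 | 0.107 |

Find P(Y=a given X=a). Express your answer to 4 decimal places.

P(X=a) = 0.100 + 0.097 + 0.060 + 0.024 = 0.281.
P(Y=a | X=a) = 0.100/0.281 = 0.3559.

0.3559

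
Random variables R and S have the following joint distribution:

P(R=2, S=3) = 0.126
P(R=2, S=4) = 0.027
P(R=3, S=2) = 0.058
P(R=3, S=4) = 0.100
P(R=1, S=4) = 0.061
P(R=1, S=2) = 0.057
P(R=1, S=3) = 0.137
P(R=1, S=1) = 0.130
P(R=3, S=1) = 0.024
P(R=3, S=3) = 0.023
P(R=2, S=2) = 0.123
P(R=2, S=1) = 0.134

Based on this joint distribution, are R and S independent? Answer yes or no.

no

P(R=3) = 0.205 and P(S=4) = 0.188, so their product is 0.03854, but P(R=3, S=4) = 0.100. Since these differ, R and S are not independent.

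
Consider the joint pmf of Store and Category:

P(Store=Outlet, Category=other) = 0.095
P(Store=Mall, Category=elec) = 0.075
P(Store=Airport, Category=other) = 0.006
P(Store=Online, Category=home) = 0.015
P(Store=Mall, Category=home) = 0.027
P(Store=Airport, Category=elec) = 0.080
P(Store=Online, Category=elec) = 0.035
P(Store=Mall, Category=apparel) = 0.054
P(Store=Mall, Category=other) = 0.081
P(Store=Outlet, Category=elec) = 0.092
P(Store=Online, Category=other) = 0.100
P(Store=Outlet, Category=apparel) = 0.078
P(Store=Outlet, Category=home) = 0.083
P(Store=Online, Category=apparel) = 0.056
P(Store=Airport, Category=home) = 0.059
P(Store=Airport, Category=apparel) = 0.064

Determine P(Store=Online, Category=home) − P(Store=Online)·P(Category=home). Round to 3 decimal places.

-0.023

P(Store=Online) = 0.056 + 0.035 + 0.015 + 0.100 = 0.206.
P(Category=home) = 0.027 + 0.059 + 0.083 + 0.015 = 0.184.
P(Store=Online, Category=home) − P(Store=Online)P(Category=home) = 0.015 − 0.206×0.184 = -0.023.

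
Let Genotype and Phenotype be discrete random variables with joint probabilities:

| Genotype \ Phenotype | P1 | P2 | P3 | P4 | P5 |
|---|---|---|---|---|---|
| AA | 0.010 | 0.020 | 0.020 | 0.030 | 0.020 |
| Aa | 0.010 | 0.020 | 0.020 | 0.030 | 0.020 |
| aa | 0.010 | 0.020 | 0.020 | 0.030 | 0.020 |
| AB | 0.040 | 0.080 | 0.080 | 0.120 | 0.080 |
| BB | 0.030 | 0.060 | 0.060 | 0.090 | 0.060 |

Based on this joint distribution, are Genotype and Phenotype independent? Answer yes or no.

Every cell satisfies P(Genotype,Phenotype) = P(Genotype)·P(Phenotype). For instance P(Genotype=aa) = 0.100, P(Phenotype=P3) = 0.200, and 0.100×0.200 = 0.020 matches the joint entry. So Genotype and Phenotype are independent.

yes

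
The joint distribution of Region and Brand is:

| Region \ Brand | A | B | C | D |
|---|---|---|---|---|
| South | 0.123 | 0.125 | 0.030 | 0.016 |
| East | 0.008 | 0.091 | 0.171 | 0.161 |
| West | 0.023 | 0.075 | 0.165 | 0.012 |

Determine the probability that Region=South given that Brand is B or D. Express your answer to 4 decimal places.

P(Brand=B) = 0.125 + 0.091 + 0.075 = 0.291.
P(Brand=D) = 0.016 + 0.161 + 0.012 = 0.189.
P(Brand ∈ {B, D}) = 0.291 + 0.189 = 0.480; P(Region=South, Brand ∈ {B, D}) = 0.125 + 0.016 = 0.141.
P(Region=South | Brand ∈ {B, D}) = 0.141/0.480 = 0.2938.

0.2938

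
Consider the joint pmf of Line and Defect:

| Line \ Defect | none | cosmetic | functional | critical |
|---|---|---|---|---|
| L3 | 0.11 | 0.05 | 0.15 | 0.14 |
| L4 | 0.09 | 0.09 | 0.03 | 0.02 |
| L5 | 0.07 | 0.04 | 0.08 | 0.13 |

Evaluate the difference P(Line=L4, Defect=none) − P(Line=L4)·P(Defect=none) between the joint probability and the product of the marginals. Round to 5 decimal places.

P(Line=L4) = 0.09 + 0.09 + 0.03 + 0.02 = 0.23.
P(Defect=none) = 0.11 + 0.09 + 0.07 = 0.27.
P(Line=L4, Defect=none) − P(Line=L4)P(Defect=none) = 0.09 − 0.23×0.27 = 0.02790.

0.02790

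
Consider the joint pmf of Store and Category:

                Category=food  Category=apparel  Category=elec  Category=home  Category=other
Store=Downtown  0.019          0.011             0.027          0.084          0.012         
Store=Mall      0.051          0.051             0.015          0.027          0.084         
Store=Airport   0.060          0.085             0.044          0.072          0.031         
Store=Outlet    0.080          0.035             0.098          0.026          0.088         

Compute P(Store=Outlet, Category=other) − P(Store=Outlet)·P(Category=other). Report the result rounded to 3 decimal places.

P(Store=Outlet) = 0.080 + 0.035 + 0.098 + 0.026 + 0.088 = 0.327.
P(Category=other) = 0.012 + 0.084 + 0.031 + 0.088 = 0.215.
P(Store=Outlet, Category=other) − P(Store=Outlet)P(Category=other) = 0.088 − 0.327×0.215 = 0.018.

0.018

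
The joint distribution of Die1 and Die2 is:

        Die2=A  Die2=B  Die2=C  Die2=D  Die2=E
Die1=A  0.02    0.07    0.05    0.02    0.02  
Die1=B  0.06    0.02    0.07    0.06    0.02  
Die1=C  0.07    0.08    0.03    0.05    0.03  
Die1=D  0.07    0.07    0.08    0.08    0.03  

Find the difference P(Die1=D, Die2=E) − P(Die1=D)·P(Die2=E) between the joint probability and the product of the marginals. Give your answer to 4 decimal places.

-0.0030

P(Die1=D) = 0.07 + 0.07 + 0.08 + 0.08 + 0.03 = 0.33.
P(Die2=E) = 0.02 + 0.02 + 0.03 + 0.03 = 0.10.
P(Die1=D, Die2=E) − P(Die1=D)P(Die2=E) = 0.03 − 0.33×0.10 = -0.0030.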